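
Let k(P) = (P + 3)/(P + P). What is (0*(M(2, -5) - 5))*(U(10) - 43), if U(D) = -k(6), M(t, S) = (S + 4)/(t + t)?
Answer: 0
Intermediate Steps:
M(t, S) = (4 + S)/(2*t) (M(t, S) = (4 + S)/((2*t)) = (4 + S)*(1/(2*t)) = (4 + S)/(2*t))
k(P) = (3 + P)/(2*P) (k(P) = (3 + P)/((2*P)) = (3 + P)*(1/(2*P)) = (3 + P)/(2*P))
U(D) = -3/4 (U(D) = -(3 + 6)/(2*6) = -9/(2*6) = -1*3/4 = -3/4)
(0*(M(2, -5) - 5))*(U(10) - 43) = (0*((1/2)*(4 - 5)/2 - 5))*(-3/4 - 43) = (0*((1/2)*(1/2)*(-1) - 5))*(-175/4) = (0*(-1/4 - 5))*(-175/4) = (0*(-21/4))*(-175/4) = 0*(-175/4) = 0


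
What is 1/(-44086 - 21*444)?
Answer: -1/53410 ≈ -1.8723e-5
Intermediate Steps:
1/(-44086 - 21*444) = 1/(-44086 - 9324) = 1/(-53410) = -1/53410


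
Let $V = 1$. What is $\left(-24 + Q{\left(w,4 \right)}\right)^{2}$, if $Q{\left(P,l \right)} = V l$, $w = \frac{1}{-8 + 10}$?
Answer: $400$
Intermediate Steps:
$w = \frac{1}{2} \approx 0.5$
$Q{\left(P,l \right)} = l$ ($Q{\left(P,l \right)} = 1 l = l$)
$\left(-24 + Q{\left(w,4 \right)}\right)^{2} = \left(-24 + 4\right)^{2} = \left(-20\right)^{2} = 400$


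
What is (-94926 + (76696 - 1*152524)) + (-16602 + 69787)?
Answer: -117569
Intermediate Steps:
(-94926 + (76696 - 1*152524)) + (-16602 + 69787) = (-94926 + (76696 - 152524)) + 53185 = (-94926 - 75828) + 53185 = -170754 + 53185 = -117569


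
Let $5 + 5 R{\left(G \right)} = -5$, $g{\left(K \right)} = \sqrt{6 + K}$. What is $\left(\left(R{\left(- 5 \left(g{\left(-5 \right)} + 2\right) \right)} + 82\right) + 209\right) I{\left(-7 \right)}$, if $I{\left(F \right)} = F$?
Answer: $-2023$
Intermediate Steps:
$R{\left(G \right)} = -2$ ($R{\left(G \right)} = -1 + \frac{1}{5} \left(-5\right) = -1 - 1 = -2$)
$\left(\left(R{\left(- 5 \left(g{\left(-5 \right)} + 2\right) \right)} + 82\right) + 209\right) I{\left(-7 \right)} = \left(\left(-2 + 82\right) + 209\right) \left(-7\right) = \left(80 + 209\right) \left(-7\right) = 289 \left(-7\right) = -2023$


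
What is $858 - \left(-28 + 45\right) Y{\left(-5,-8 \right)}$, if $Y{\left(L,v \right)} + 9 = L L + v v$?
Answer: $-502$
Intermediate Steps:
$Y{\left(L,v \right)} = -9 + L^{2} + v^{2}$ ($Y{\left(L,v \right)} = -9 + \left(L L + v v\right) = -9 + \left(L^{2} + v^{2}\right) = -9 + L^{2} + v^{2}$)
$858 - \left(-28 + 45\right) Y{\left(-5,-8 \right)} = 858 - \left(-28 + 45\right) \left(-9 + \left(-5\right)^{2} + \left(-8\right)^{2}\right) = 858 - 17 \left(-9 + 25 + 64\right) = 858 - 17 \cdot 80 = 858 - 1360 = -502$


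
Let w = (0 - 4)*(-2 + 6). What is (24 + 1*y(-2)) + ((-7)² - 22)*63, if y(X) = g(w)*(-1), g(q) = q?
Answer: 1741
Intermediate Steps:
w = -16 (w = -4*4 = -16)
y(X) = 16 (y(X) = -16*(-1) = 16)
(24 + 1*y(-2)) + ((-7)² - 22)*63 = (24 + 1*16) + ((-7)² - 22)*63 = (24 + 16) + (49 - 22)*63 = 40 + 27*63 = 40 + 1701 = 1741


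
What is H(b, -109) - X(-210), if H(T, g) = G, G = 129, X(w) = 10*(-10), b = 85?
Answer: 229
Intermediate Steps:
X(w) = -100
H(T, g) = 129
H(b, -109) - X(-210) = 129 - 1*(-100) = 129 + 100 = 229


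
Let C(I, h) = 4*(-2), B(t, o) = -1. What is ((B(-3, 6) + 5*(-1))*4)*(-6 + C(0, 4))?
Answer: 336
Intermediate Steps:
C(I, h) = -8
((B(-3, 6) + 5*(-1))*4)*(-6 + C(0, 4)) = ((-1 + 5*(-1))*4)*(-6 - 8) = ((-1 - 5)*4)*(-14) = -6*4*(-14) = -24*(-14) = 336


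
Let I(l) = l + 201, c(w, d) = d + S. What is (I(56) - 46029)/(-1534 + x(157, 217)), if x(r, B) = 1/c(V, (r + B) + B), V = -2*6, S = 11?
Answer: 27554744/923467 ≈ 29.838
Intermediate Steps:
V = -12
c(w, d) = 11 + d (c(w, d) = d + 11 = 11 + d)
x(r, B) = 1/(11 + r + 2*B) (x(r, B) = 1/(11 + ((r + B) + B)) = 1/(11 + ((B + r) + B)) = 1/(11 + (r + 2*B)) = 1/(11 + r + 2*B))
I(l) = 201 + l
(I(56) - 46029)/(-1534 + x(157, 217)) = ((201 + 56) - 46029)/(-1534 + 1/(11 + 157 + 2*217)) = (257 - 46029)/(-1534 + 1/(11 + 157 + 434)) = -45772/(-1534 + 1/602) = -45772/(-923467/602) = -45772*(-602/923467) = 27554744/923467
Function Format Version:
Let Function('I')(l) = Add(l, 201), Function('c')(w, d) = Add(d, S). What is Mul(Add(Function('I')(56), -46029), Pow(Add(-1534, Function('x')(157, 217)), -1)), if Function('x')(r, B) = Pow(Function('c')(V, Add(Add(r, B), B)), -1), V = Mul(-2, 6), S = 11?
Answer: Rational(27554744, 923467) ≈ 29.838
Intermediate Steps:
V = -12
Function('c')(w, d) = Add(11, d) (Function('c')(w, d) = Add(d, 11) = Add(11, d))
Function('x')(r, B) = Pow(Add(11, r, Mul(2, B)), -1) (Function('x')(r, B) = Pow(Add(11, Add(Add(r, B), B)), -1) = Pow(Add(11, Add(Add(B, r), B)), -1) = Pow(Add(11, Add(r, Mul(2, B))), -1) = Pow(Add(11, r, Mul(2, B)), -1))
Function('I')(l) = Add(201, l)
Mul(Add(Function('I')(56), -46029), Pow(Add(-1534, Function('x')(157, 217)), -1)) = Mul(Add(Add(201, 56), -46029), Pow(Add(-1534, Pow(Add(11, 157, Mul(2, 217)), -1)), -1)) = Mul(Add(257, -46029), Pow(Add(-1534, Pow(Add(11, 157, 434), -1)), -1)) = Mul(-45772, Pow(Add(-1534, Pow(602, -1)), -1)) = Mul(-45772, Pow(Add(-1534, Rational(1, 602)), -1)) = Mul(-45772, Pow(Rational(-923467, 602), -1)) = Mul(-45772, Rational(-602, 923467)) = Rational(27554744, 923467)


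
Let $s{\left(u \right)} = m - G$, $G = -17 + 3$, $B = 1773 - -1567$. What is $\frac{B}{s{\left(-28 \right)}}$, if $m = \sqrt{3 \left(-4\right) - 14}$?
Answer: $\frac{23380}{111} - \frac{1670 i \sqrt{26}}{111} \approx 210.63 - 76.715 i$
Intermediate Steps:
$B = 3340$ ($B = 1773 + 1567 = 3340$)
$G = -14$
$m = i \sqrt{26}$ ($m = \sqrt{-12 - 14} = \sqrt{-26} = i \sqrt{26} \approx 5.099 i$)
$s{\left(u \right)} = 14 + i \sqrt{26}$ ($s{\left(u \right)} = i \sqrt{26} - -14 = i \sqrt{26} + 14 = 14 + i \sqrt{26}$)
$\frac{B}{s{\left(-28 \right)}} = \frac{3340}{14 + i \sqrt{26}}$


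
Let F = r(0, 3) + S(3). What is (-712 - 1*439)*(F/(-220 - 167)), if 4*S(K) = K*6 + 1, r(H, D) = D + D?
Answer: 1151/36 ≈ 31.972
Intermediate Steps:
r(H, D) = 2*D
S(K) = ¼ + 3*K/2 (S(K) = (K*6 + 1)/4 = (6*K + 1)/4 = (1 + 6*K)/4 = ¼ + 3*K/2)
F = 43/4 (F = 2*3 + (¼ + (3/2)*3) = 6 + (¼ + 9/2) = 6 + 19/4 = 43/4 ≈ 10.750)
(-712 - 1*439)*(F/(-220 - 167)) = (-712 - 1*439)*(43/(4*(-220 - 167))) = (-712 - 439)*((43/4)/(-387)) = -49493*(-1)/(4*387) = -1151*(-1/36) = 1151/36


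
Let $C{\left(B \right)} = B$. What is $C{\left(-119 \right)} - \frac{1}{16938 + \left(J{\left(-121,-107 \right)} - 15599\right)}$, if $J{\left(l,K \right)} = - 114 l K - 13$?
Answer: $- \frac{175481207}{1474632} \approx -119.0$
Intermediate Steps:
$J{\left(l,K \right)} = -13 - 114 K l$ ($J{\left(l,K \right)} = - 114 K l - 13 = -13 - 114 K l$)
$C{\left(-119 \right)} - \frac{1}{16938 + \left(J{\left(-121,-107 \right)} - 15599\right)} = -119 - \frac{1}{16938 - \left(15612 + 1475958\right)} = -119 - \frac{1}{16938 - 1491570} = -119 - \frac{1}{-1474632} = -119 - - \frac{1}{1474632} = -119 + \frac{1}{1474632} = - \frac{175481207}{1474632}$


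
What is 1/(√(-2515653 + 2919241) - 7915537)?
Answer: -7915537/62655725594781 - 2*√100897/62655725594781 ≈ -1.2634e-7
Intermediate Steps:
1/(√(-2515653 + 2919241) - 7915537) = 1/(√403588 - 7915537) = 1/(2*√100897 - 7915537) = 1/(-7915537 + 2*√100897)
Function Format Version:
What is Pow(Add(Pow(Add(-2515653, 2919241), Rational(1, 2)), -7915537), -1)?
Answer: Add(Rational(-7915537, 62655725594781), Mul(Rational(-2, 62655725594781), Pow(100897, Rational(1, 2)))) ≈ -1.2634e-7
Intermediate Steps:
Pow(Add(Pow(Add(-2515653, 2919241), Rational(1, 2)), -7915537), -1) = Pow(Add(Pow(403588, Rational(1, 2)), -7915537), -1) = Pow(Add(Mul(2, Pow(100897, Rational(1, 2))), -7915537), -1) = Pow(Add(-7915537, Mul(2, Pow(100897, Rational(1, 2)))), -1)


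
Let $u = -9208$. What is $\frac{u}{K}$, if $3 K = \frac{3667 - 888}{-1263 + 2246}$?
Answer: $- \frac{27154392}{2779} \approx -9771.3$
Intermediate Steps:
$K = \frac{2779}{2949}$ ($K = \frac{\left(3667 - 888\right) \frac{1}{-1263 + 2246}}{3} = \frac{2779 \cdot \frac{1}{983}}{3} = \frac{1}{3} \cdot \frac{2779}{983} = \frac{2779}{2949} \approx 0.94235$)
$\frac{u}{K} = - \frac{9208}{\frac{2779}{2949}} = \left(-9208\right) \frac{2949}{2779} = - \frac{27154392}{2779}$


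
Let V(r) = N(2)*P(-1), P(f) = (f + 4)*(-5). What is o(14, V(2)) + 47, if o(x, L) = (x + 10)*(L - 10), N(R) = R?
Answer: -913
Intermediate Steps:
P(f) = -20 - 5*f (P(f) = (4 + f)*(-5) = -20 - 5*f)
V(r) = -30 (V(r) = 2*(-20 - 5*(-1)) = 2*(-20 + 5) = 2*(-15) = -30)
o(x, L) = (-10 + L)*(10 + x) (o(x, L) = (10 + x)*(-10 + L) = (-10 + L)*(10 + x))
o(14, V(2)) + 47 = (-100 - 10*14 + 10*(-30) - 30*14) + 47 = (-100 - 140 - 300 - 420) + 47 = -960 + 47 = -913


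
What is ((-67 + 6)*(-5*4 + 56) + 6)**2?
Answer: 4796100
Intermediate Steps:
((-67 + 6)*(-5*4 + 56) + 6)**2 = (-61*(-20 + 56) + 6)**2 = (-61*36 + 6)**2 = (-2196 + 6)**2 = (-2190)**2 = 4796100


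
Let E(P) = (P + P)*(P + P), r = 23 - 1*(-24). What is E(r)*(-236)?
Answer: -2085296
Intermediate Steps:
r = 47 (r = 23 + 24 = 47)
E(P) = 4*P² (E(P) = (2*P)*(2*P) = 4*P²)
E(r)*(-236) = (4*47²)*(-236) = (4*2209)*(-236) = 8836*(-236) = -2085296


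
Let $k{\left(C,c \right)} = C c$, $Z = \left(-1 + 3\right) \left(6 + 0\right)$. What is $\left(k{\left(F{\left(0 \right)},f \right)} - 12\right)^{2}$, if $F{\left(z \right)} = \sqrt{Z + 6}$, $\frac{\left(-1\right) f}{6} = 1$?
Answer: $792 + 432 \sqrt{2} \approx 1402.9$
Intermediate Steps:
$f = -6$ ($f = \left(-6\right) 1 = -6$)
$Z = 12$ ($Z = 2 \cdot 6 = 12$)
$F{\left(z \right)} = 3 \sqrt{2}$ ($F{\left(z \right)} = \sqrt{12 + 6} = \sqrt{18} = 3 \sqrt{2}$)
$\left(k{\left(F{\left(0 \right)},f \right)} - 12\right)^{2} = \left(3 \sqrt{2} \left(-6\right) - 12\right)^{2} = \left(- 18 \sqrt{2} - 12\right)^{2} = \left(-12 - 18 \sqrt{2}\right)^{2}$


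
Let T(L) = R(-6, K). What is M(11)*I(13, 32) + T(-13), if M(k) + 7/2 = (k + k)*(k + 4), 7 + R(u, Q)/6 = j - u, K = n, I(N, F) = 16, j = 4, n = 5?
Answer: 5242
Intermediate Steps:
K = 5
R(u, Q) = -18 - 6*u (R(u, Q) = -42 + 6*(4 - u) = -42 + (24 - 6*u) = -18 - 6*u)
M(k) = -7/2 + 2*k*(4 + k) (M(k) = -7/2 + (k + k)*(k + 4) = -7/2 + (2*k)*(4 + k) = -7/2 + 2*k*(4 + k))
T(L) = 18 (T(L) = -18 - 6*(-6) = -18 + 36 = 18)
M(11)*I(13, 32) + T(-13) = (-7/2 + 2*11² + 8*11)*16 + 18 = (-7/2 + 2*121 + 88)*16 + 18 = (-7/2 + 242 + 88)*16 + 18 = (653/2)*16 + 18 = 5224 + 18 = 5242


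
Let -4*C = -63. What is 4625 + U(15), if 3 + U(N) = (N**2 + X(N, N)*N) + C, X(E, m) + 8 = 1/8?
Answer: 37957/8 ≈ 4744.6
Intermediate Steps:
C = 63/4 (C = -1/4*(-63) = 63/4 ≈ 15.750)
X(E, m) = -63/8 (X(E, m) = -8 + 1/8 = -63/8)
U(N) = 51/4 + N**2 - 63*N/8 (U(N) = -3 + ((N**2 - 63*N/8) + 63/4) = -3 + (63/4 + N**2 - 63*N/8) = 51/4 + N**2 - 63*N/8)
4625 + U(15) = 4625 + (51/4 + 15**2 - 63/8*15) = 4625 + (51/4 + 225 - 945/8) = 4625 + 957/8 = 37957/8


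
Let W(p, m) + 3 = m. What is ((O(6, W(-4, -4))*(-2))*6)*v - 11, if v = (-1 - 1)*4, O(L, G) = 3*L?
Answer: 1717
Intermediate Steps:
W(p, m) = -3 + m
v = -8 (v = -2*4 = -8)
((O(6, W(-4, -4))*(-2))*6)*v - 11 = (((3*6)*(-2))*6)*(-8) - 11 = ((18*(-2))*6)*(-8) - 11 = -36*6*(-8) - 11 = -216*(-8) - 11 = 1728 - 11 = 1717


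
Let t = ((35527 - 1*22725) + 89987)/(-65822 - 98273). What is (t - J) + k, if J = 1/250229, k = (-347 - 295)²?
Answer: 16923975371859044/41061327755 ≈ 4.1216e+5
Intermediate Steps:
k = 412164 (k = (-642)² = 412164)
t = -102789/164095 (t = ((35527 - 22725) + 89987)/(-164095) = (12802 + 89987)*(-1/164095) = 102789*(-1/164095) = -102789/164095 ≈ -0.62640)
J = 1/250229 ≈ 3.9963e-6
(t - J) + k = (-102789/164095 - 1*1/250229) + 412164 = (-102789/164095 - 1/250229) + 412164 = -25720952776/41061327755 + 412164 = 16923975371859044/41061327755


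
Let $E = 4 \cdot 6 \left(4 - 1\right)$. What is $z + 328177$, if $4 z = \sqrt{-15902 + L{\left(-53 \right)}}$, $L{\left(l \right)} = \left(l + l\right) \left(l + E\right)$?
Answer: $328177 + \frac{i \sqrt{4479}}{2} \approx 3.2818 \cdot 10^{5} + 33.463 i$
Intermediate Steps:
$E = 72$ ($E = 24 \left(4 - 1\right) = 24 \cdot 3 = 72$)
$L{\left(l \right)} = 2 l \left(72 + l\right)$ ($L{\left(l \right)} = \left(l + l\right) \left(l + 72\right) = 2 l \left(72 + l\right)$)
$z = \frac{i \sqrt{4479}}{2}$ ($z = \frac{\sqrt{-15902 + 2 \left(-53\right) \left(72 - 53\right)}}{4} = \frac{\sqrt{-15902 + 2 \left(-53\right) 19}}{4} = \frac{\sqrt{-15902 - 2014}}{4} = \frac{\sqrt{-17916}}{4} = \frac{2 i \sqrt{4479}}{4} = \frac{i \sqrt{4479}}{2} \approx 33.463 i$)
$z + 328177 = \frac{i \sqrt{4479}}{2} + 328177 = 328177 + \frac{i \sqrt{4479}}{2}$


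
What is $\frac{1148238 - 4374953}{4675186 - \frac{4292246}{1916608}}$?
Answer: $- \frac{3092173891360}{4480247298421} \approx -0.69018$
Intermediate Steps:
$\frac{1148238 - 4374953}{4675186 - \frac{4292246}{1916608}} = - \frac{3226715}{4675186 - \frac{2146123}{958304}} = - \frac{3226715}{\frac{4480247298421}{958304}} = \left(-3226715\right) \frac{958304}{4480247298421} = - \frac{3092173891360}{4480247298421}$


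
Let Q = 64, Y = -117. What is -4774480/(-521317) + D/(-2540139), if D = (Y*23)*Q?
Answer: 4072542050576/441405881021 ≈ 9.2263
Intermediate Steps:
D = -172224 (D = -117*23*64 = -2691*64 = -172224)
-4774480/(-521317) + D/(-2540139) = -4774480/(-521317) - 172224/(-2540139) = -4774480*(-1/521317) - 172224*(-1/2540139) = 4774480/521317 + 57408/846713 = 4072542050576/441405881021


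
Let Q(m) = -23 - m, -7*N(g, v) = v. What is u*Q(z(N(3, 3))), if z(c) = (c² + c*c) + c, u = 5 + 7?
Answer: -13488/49 ≈ -275.27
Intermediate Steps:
N(g, v) = -v/7
u = 12
z(c) = c + 2*c² (z(c) = (c² + c²) + c = 2*c² + c = c + 2*c²)
u*Q(z(N(3, 3))) = 12*(-23 - (-⅐*3)*(1 + 2*(-⅐*3))) = 12*(-23 - (-3)*(1 + 2*(-3/7))/7) = 12*(-23 - (-3)*(1 - 6/7)/7) = 12*(-23 - (-3)/(7*7)) = 12*(-23 - 1*(-3/49)) = 12*(-23 + 3/49) = 12*(-1124/49) = -13488/49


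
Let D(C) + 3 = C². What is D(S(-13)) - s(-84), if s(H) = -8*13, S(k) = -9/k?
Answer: 17150/169 ≈ 101.48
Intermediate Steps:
s(H) = -104
D(C) = -3 + C²
D(S(-13)) - s(-84) = (-3 + (-9/(-13))²) - 1*(-104) = (-3 + (-9*(-1/13))²) + 104 = (-3 + (9/13)²) + 104 = (-3 + 81/169) + 104 = -426/169 + 104 = 17150/169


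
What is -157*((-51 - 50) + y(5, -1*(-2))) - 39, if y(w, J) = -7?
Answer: 16917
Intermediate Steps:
-157*((-51 - 50) + y(5, -1*(-2))) - 39 = -157*((-51 - 50) - 7) - 39 = -157*(-101 - 7) - 39 = -157*(-108) - 39 = 16956 - 39 = 16917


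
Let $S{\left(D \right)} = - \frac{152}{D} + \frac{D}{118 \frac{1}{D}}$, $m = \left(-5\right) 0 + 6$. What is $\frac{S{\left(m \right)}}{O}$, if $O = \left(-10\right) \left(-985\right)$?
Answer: $- \frac{443}{174345} \approx -0.0025409$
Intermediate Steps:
$m = 6$ ($m = 0 + 6 = 6$)
$O = 9850$
$S{\left(D \right)} = - \frac{152}{D} + \frac{D^{2}}{118}$ ($S{\left(D \right)} = - \frac{152}{D} + D \frac{D}{118} = - \frac{152}{D} + \frac{D^{2}}{118}$)
$\frac{S{\left(m \right)}}{O} = \frac{\frac{1}{118} \cdot \frac{1}{6} \left(-17936 + 6^{3}\right)}{9850} = \frac{1}{118} \cdot \frac{1}{6} \left(-17936 + 216\right) \frac{1}{9850} = \frac{1}{118} \cdot \frac{1}{6} \left(-17720\right) \frac{1}{9850} = \left(- \frac{4430}{177}\right) \frac{1}{9850} = - \frac{443}{174345}$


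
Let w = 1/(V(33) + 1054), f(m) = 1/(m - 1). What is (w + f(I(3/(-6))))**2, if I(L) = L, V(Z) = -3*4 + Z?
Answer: 4609609/10400625 ≈ 0.44320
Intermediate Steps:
V(Z) = -12 + Z
f(m) = 1/(-1 + m)
w = 1/1075 (w = 1/((-12 + 33) + 1054) = 1/(21 + 1054) = 1/1075 ≈ 0.00093023)
(w + f(I(3/(-6))))**2 = (1/1075 + 1/(-1 + 3/(-6)))**2 = (1/1075 + 1/(-1 + 3*(-1/6)))**2 = (1/1075 + 1/(-1 - 1/2))**2 = (1/1075 + 1/(-3/2))**2 = (1/1075 - 2/3)**2 = (-2147/3225)**2 = 4609609/10400625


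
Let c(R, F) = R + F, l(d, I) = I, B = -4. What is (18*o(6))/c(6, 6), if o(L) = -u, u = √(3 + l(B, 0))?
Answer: -3*√3/2 ≈ -2.5981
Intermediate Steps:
c(R, F) = F + R
u = √3 (u = √(3 + 0) = √3 ≈ 1.7320)
o(L) = -√3
(18*o(6))/c(6, 6) = (18*(-√3))/(6 + 6) = -18*√3/12 = -18*√3*(1/12) = -3*√3/2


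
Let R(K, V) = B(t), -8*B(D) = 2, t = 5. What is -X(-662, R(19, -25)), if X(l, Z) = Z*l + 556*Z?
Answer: -53/2 ≈ -26.500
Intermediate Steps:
B(D) = -1/4 (B(D) = -1/8*2 = -1/4)
R(K, V) = -1/4
X(l, Z) = 556*Z + Z*l
-X(-662, R(19, -25)) = -(-1)*(556 - 662)/4 = -(-1)*(-106)/4 = -1*53/2 = -53/2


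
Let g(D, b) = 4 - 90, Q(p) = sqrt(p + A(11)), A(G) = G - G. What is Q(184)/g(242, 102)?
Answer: -sqrt(46)/43 ≈ -0.15773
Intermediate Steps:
A(G) = 0
Q(p) = sqrt(p) (Q(p) = sqrt(p + 0) = sqrt(p))
g(D, b) = -86
Q(184)/g(242, 102) = sqrt(184)/(-86) = (2*sqrt(46))*(-1/86) = -sqrt(46)/43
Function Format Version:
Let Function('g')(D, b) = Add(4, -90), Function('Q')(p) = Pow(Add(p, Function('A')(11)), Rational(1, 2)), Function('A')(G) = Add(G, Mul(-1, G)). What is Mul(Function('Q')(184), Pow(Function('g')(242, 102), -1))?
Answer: Mul(Rational(-1, 43), Pow(46, Rational(1, 2))) ≈ -0.15773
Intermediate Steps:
Function('A')(G) = 0
Function('Q')(p) = Pow(p, Rational(1, 2)) (Function('Q')(p) = Pow(Add(p, 0), Rational(1, 2)) = Pow(p, Rational(1, 2)))
Function('g')(D, b) = -86
Mul(Function('Q')(184), Pow(Function('g')(242, 102), -1)) = Mul(Pow(184, Rational(1, 2)), Pow(-86, -1)) = Mul(Mul(2, Pow(46, Rational(1, 2))), Rational(-1, 86)) = Mul(Rational(-1, 43), Pow(46, Rational(1, 2)))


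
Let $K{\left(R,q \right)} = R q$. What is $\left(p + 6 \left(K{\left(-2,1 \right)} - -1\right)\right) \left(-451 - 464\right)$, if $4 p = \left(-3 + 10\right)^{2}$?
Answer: $- \frac{22875}{4} \approx -5718.8$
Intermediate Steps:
$p = \frac{49}{4}$ ($p = \frac{\left(-3 + 10\right)^{2}}{4} = \frac{7^{2}}{4} = \frac{1}{4} \cdot 49 = \frac{49}{4} \approx 12.25$)
$\left(p + 6 \left(K{\left(-2,1 \right)} - -1\right)\right) \left(-451 - 464\right) = \left(\frac{49}{4} + 6 \left(\left(-2\right) 1 - -1\right)\right) \left(-451 - 464\right) = \left(\frac{49}{4} + 6 \left(-2 + \left(-3 + 4\right)\right)\right) \left(-915\right) = \left(\frac{49}{4} + 6 \left(-2 + 1\right)\right) \left(-915\right) = \left(\frac{49}{4} + 6 \left(-1\right)\right) \left(-915\right) = \left(\frac{49}{4} - 6\right) \left(-915\right) = \frac{25}{4} \left(-915\right) = - \frac{22875}{4}$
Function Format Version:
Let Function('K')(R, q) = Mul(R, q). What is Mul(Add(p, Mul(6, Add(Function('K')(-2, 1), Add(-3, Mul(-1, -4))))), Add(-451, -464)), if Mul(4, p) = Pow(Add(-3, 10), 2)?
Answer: Rational(-22875, 4) ≈ -5718.8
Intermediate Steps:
p = Rational(49, 4) (p = Mul(Rational(1, 4), Pow(Add(-3, 10), 2)) = Mul(Rational(1, 4), Pow(7, 2)) = Mul(Rational(1, 4), 49) = Rational(49, 4) ≈ 12.250)
Mul(Add(p, Mul(6, Add(Function('K')(-2, 1), Add(-3, Mul(-1, -4))))), Add(-451, -464)) = Mul(Add(Rational(49, 4), Mul(6, Add(Mul(-2, 1), Add(-3, Mul(-1, -4))))), Add(-451, -464)) = Mul(Add(Rational(49, 4), Mul(6, Add(-2, Add(-3, 4)))), -915) = Mul(Add(Rational(49, 4), Mul(6, Add(-2, 1))), -915) = Mul(Add(Rational(49, 4), Mul(6, -1)), -915) = Mul(Add(Rational(49, 4), -6), -915) = Mul(Rational(25, 4), -915) = Rational(-22875, 4)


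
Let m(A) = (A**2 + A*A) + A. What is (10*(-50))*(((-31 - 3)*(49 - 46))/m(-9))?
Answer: 1000/3 ≈ 333.33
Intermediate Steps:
m(A) = A + 2*A**2 (m(A) = (A**2 + A**2) + A = 2*A**2 + A = A + 2*A**2)
(10*(-50))*(((-31 - 3)*(49 - 46))/m(-9)) = (10*(-50))*(((-31 - 3)*(49 - 46))/((-9*(1 + 2*(-9))))) = -500*(-34*3)/((-9*(1 - 18))) = -(-51000)/((-9*(-17))) = -(-51000)/153 = -500*(-2/3) = 1000/3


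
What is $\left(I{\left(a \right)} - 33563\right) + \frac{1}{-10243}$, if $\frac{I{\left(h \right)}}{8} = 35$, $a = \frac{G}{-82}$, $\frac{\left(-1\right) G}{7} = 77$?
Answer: $- \frac{340917770}{10243} \approx -33283.0$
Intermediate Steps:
$G = -539$ ($G = \left(-7\right) 77 = -539$)
$a = \frac{539}{82}$ ($a = - \frac{539}{-82} = \left(-539\right) \left(- \frac{1}{82}\right) = \frac{539}{82} \approx 6.5732$)
$I{\left(h \right)} = 280$ ($I{\left(h \right)} = 8 \cdot 35 = 280$)
$\left(I{\left(a \right)} - 33563\right) + \frac{1}{-10243} = \left(280 - 33563\right) + \frac{1}{-10243} = -33283 - \frac{1}{10243} = - \frac{340917770}{10243}$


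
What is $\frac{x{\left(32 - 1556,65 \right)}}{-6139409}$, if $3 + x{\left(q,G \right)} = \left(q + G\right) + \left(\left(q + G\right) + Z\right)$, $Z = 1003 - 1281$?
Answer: $\frac{3199}{6139409} \approx 0.00052106$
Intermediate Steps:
$Z = -278$
$x{\left(q,G \right)} = -281 + 2 G + 2 q$ ($x{\left(q,G \right)} = -3 - \left(278 - 2 G - 2 q\right) = -3 + \left(\left(G + q\right) + \left(-278 + G + q\right)\right) = -3 + \left(-278 + 2 G + 2 q\right) = -281 + 2 G + 2 q$)
$\frac{x{\left(32 - 1556,65 \right)}}{-6139409} = \frac{-281 + 2 \cdot 65 + 2 \left(32 - 1556\right)}{-6139409} = \left(-281 + 130 + 2 \left(32 - 1556\right)\right) \left(- \frac{1}{6139409}\right) = \left(-281 + 130 + 2 \left(-1524\right)\right) \left(- \frac{1}{6139409}\right) = \left(-281 + 130 - 3048\right) \left(- \frac{1}{6139409}\right) = \left(-3199\right) \left(- \frac{1}{6139409}\right) = \frac{3199}{6139409}$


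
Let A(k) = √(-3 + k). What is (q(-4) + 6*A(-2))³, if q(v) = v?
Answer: 2096 - 792*I*√5 ≈ 2096.0 - 1771.0*I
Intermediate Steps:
(q(-4) + 6*A(-2))³ = (-4 + 6*√(-3 - 2))³ = (-4 + 6*√(-5))³ = (-4 + 6*(I*√5))³ = (-4 + 6*I*√5)³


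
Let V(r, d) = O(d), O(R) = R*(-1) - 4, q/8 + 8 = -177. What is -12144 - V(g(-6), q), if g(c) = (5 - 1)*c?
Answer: -13620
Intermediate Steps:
q = -1480 (q = -64 + 8*(-177) = -64 - 1416 = -1480)
g(c) = 4*c
O(R) = -4 - R (O(R) = -R - 4 = -4 - R)
V(r, d) = -4 - d
-12144 - V(g(-6), q) = -12144 - (-4 - 1*(-1480)) = -12144 - (-4 + 1480) = -12144 - 1*1476 = -12144 - 1476 = -13620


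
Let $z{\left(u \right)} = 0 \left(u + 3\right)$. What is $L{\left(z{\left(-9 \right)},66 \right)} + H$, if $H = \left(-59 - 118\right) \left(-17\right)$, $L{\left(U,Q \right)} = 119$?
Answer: $3128$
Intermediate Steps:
$z{\left(u \right)} = 0$ ($z{\left(u \right)} = 0 \left(3 + u\right) = 0$)
$H = 3009$ ($H = \left(-59 - 118\right) \left(-17\right) = \left(-177\right) \left(-17\right) = 3009$)
$L{\left(z{\left(-9 \right)},66 \right)} + H = 119 + 3009 = 3128$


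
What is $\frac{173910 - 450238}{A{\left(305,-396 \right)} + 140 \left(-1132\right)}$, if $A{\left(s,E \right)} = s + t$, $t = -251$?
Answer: $\frac{138164}{79213} \approx 1.7442$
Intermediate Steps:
$A{\left(s,E \right)} = -251 + s$ ($A{\left(s,E \right)} = s - 251 = -251 + s$)
$\frac{173910 - 450238}{A{\left(305,-396 \right)} + 140 \left(-1132\right)} = \frac{173910 - 450238}{\left(-251 + 305\right) + 140 \left(-1132\right)} = - \frac{276328}{54 - 158480} = - \frac{276328}{-158426} = \left(-276328\right) \left(- \frac{1}{158426}\right) = \frac{138164}{79213}$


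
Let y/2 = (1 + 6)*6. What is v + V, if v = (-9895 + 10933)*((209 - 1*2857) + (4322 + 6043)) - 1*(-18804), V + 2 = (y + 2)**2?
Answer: 8036444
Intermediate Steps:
y = 84 (y = 2*((1 + 6)*6) = 2*(7*6) = 2*42 = 84)
V = 7394 (V = -2 + (84 + 2)**2 = -2 + 86**2 = -2 + 7396 = 7394)
v = 8029050 (v = 1038*((209 - 2857) + 10365) + 18804 = 1038*(-2648 + 10365) + 18804 = 1038*7717 + 18804 = 8010246 + 18804 = 8029050)
v + V = 8029050 + 7394 = 8036444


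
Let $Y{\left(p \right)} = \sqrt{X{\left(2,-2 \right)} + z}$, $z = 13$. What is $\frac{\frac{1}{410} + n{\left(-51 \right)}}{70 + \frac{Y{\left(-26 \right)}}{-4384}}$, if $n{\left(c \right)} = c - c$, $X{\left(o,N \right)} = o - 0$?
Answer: $\frac{134536192}{3861188709785} + \frac{2192 \sqrt{15}}{19305943548925} \approx 3.4844 \cdot 10^{-5}$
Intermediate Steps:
$X{\left(o,N \right)} = o$ ($X{\left(o,N \right)} = o + 0 = o$)
$n{\left(c \right)} = 0$
$Y{\left(p \right)} = \sqrt{15}$ ($Y{\left(p \right)} = \sqrt{2 + 13} = \sqrt{15}$)
$\frac{\frac{1}{410} + n{\left(-51 \right)}}{70 + \frac{Y{\left(-26 \right)}}{-4384}} = \frac{\frac{1}{410} + 0}{70 + \frac{\sqrt{15}}{-4384}} = \frac{\frac{1}{410} + 0}{70 + \sqrt{15} \left(- \frac{1}{4384}\right)} = \frac{1}{410 \left(70 - \frac{\sqrt{15}}{4384}\right)}$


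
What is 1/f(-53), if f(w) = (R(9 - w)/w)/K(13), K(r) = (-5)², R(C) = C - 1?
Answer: -1325/61 ≈ -21.721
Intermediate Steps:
R(C) = -1 + C
K(r) = 25
f(w) = (8 - w)/(25*w) (f(w) = ((-1 + (9 - w))/w)/25 = ((8 - w)/w)*(1/25) = (8 - w)/(25*w))
1/f(-53) = 1/((1/25)*(8 - 1*(-53))/(-53)) = 1/((1/25)*(-1/53)*(8 + 53)) = 1/((1/25)*(-1/53)*61) = 1/(-61/1325) = -1325/61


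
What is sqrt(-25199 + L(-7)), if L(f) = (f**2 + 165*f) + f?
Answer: 2*I*sqrt(6578) ≈ 162.21*I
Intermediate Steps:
L(f) = f**2 + 166*f
sqrt(-25199 + L(-7)) = sqrt(-25199 - 7*(166 - 7)) = sqrt(-25199 - 7*159) = sqrt(-25199 - 1113) = sqrt(-26312) = 2*I*sqrt(6578)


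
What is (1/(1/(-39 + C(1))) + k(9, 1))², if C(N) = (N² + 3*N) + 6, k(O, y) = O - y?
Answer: 441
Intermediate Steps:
C(N) = 6 + N² + 3*N
(1/(1/(-39 + C(1))) + k(9, 1))² = (1/(1/(-39 + (6 + 1² + 3*1))) + (9 - 1*1))² = (1/(1/(-39 + (6 + 1 + 3))) + (9 - 1))² = (1/(1/(-39 + 10)) + 8)² = (1/(1/(-29)) + 8)² = (1/(-1/29) + 8)² = (-29 + 8)² = (-21)² = 441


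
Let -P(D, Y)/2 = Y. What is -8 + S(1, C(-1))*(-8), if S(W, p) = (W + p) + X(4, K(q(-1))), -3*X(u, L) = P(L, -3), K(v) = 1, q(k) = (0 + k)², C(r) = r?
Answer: 8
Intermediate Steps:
P(D, Y) = -2*Y
q(k) = k²
X(u, L) = -2 (X(u, L) = -(-2)*(-3)/3 = -⅓*6 = -2)
S(W, p) = -2 + W + p (S(W, p) = (W + p) - 2 = -2 + W + p)
-8 + S(1, C(-1))*(-8) = -8 + (-2 + 1 - 1)*(-8) = -8 - 2*(-8) = -8 + 16 = 8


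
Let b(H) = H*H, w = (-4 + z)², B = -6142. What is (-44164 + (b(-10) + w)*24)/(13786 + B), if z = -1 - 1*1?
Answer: -10225/1911 ≈ -5.3506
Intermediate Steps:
z = -2 (z = -1 - 1 = -2)
w = 36 (w = (-4 - 2)² = (-6)² = 36)
b(H) = H²
(-44164 + (b(-10) + w)*24)/(13786 + B) = (-44164 + ((-10)² + 36)*24)/(13786 - 6142) = (-44164 + (100 + 36)*24)/7644 = (-44164 + 136*24)*(1/7644) = (-44164 + 3264)*(1/7644) = -40900*1/7644 = -10225/1911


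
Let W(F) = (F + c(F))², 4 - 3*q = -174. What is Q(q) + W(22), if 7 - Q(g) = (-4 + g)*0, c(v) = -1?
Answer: 448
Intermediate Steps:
q = 178/3 (q = 4/3 - ⅓*(-174) = 4/3 + 58 = 178/3 ≈ 59.333)
Q(g) = 7 (Q(g) = 7 - (-4 + g)*0 = 7 - 1*0 = 7 + 0 = 7)
W(F) = (-1 + F)² (W(F) = (F - 1)² = (-1 + F)²)
Q(q) + W(22) = 7 + (-1 + 22)² = 7 + 21² = 7 + 441 = 448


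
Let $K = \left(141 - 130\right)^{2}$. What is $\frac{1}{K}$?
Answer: $\frac{1}{121} \approx 0.0082645$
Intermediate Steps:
$K = 121$ ($K = 11^{2} = 121$)
$\frac{1}{K} = \frac{1}{121}$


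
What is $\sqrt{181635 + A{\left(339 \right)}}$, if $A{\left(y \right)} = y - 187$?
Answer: $\sqrt{181787} \approx 426.36$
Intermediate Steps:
$A{\left(y \right)} = -187 + y$ ($A{\left(y \right)} = y - 187 = -187 + y$)
$\sqrt{181635 + A{\left(339 \right)}} = \sqrt{181635 + \left(-187 + 339\right)} = \sqrt{181635 + 152} = \sqrt{181787}$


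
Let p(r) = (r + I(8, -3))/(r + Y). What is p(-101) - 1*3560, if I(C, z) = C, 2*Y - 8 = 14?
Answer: -106769/30 ≈ -3559.0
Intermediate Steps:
Y = 11 (Y = 4 + (½)*14 = 4 + 7 = 11)
p(r) = (8 + r)/(11 + r) (p(r) = (r + 8)/(r + 11) = (8 + r)/(11 + r))
p(-101) - 1*3560 = (8 - 101)/(11 - 101) - 1*3560 = -93/(-90) - 3560 = -1/90*(-93) - 3560 = 31/30 - 3560 = -106769/30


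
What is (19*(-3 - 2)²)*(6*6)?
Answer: 17100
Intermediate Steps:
(19*(-3 - 2)²)*(6*6) = (19*(-5)²)*36 = (19*25)*36 = 475*36 = 17100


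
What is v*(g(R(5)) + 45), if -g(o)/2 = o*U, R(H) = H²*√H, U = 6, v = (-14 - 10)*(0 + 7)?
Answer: -7560 + 50400*√5 ≈ 1.0514e+5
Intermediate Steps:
v = -168 (v = -24*7 = -168)
R(H) = H^(5/2)
g(o) = -12*o (g(o) = -2*o*6 = -12*o)
v*(g(R(5)) + 45) = -168*(-300*√5 + 45) = -168*(45 - 300*√5) = -7560 + 50400*√5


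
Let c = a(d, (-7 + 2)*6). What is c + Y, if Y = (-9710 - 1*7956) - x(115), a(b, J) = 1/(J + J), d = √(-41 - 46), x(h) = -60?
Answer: -1056361/60 ≈ -17606.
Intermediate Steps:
d = I*√87 (d = √(-87) = I*√87 ≈ 9.3274*I)
a(b, J) = 1/(2*J)
c = -1/60 (c = 1/(2*(((-7 + 2)*6))) = 1/(2*((-5*6))) = (½)/(-30) = (½)*(-1/30) = -1/60 ≈ -0.016667)
Y = -17606 (Y = (-9710 - 1*7956) - 1*(-60) = (-9710 - 7956) + 60 = -17666 + 60 = -17606)
c + Y = -1/60 - 17606 = -1056361/60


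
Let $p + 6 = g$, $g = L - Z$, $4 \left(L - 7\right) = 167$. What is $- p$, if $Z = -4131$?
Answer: $- \frac{16695}{4} \approx -4173.8$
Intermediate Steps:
$L = \frac{195}{4}$ ($L = 7 + \frac{1}{4} \cdot 167 = 7 + \frac{167}{4} = \frac{195}{4} \approx 48.75$)
$g = \frac{16719}{4}$ ($g = \frac{195}{4} - -4131 = \frac{195}{4} + 4131 = \frac{16719}{4} \approx 4179.8$)
$p = \frac{16695}{4}$ ($p = -6 + \frac{16719}{4} = \frac{16695}{4} \approx 4173.8$)
$- p = \left(-1\right) \frac{16695}{4} = - \frac{16695}{4}$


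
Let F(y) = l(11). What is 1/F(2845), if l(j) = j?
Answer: 1/11 ≈ 0.090909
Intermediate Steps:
F(y) = 11
1/F(2845) = 1/11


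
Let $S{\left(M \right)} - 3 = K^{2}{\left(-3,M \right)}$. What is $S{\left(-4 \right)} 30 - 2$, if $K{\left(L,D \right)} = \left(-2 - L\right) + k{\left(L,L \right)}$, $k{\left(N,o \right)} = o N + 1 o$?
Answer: $1558$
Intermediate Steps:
$k{\left(N,o \right)} = o + N o$ ($k{\left(N,o \right)} = N o + o = o + N o$)
$K{\left(L,D \right)} = -2 - L + L \left(1 + L\right)$ ($K{\left(L,D \right)} = \left(-2 - L\right) + L \left(1 + L\right) = -2 - L + L \left(1 + L\right)$)
$S{\left(M \right)} = 52$ ($S{\left(M \right)} = 3 + \left(-2 + \left(-3\right)^{2}\right)^{2} = 3 + \left(-2 + 9\right)^{2} = 3 + 7^{2} = 3 + 49 = 52$)
$S{\left(-4 \right)} 30 - 2 = 52 \cdot 30 - 2 = 1560 - 2 = 1558$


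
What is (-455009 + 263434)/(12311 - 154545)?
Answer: 191575/142234 ≈ 1.3469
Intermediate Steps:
(-455009 + 263434)/(12311 - 154545) = -191575/(-142234) = -191575*(-1/142234) = 191575/142234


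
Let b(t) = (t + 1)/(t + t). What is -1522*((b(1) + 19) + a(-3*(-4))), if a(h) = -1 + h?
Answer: -47182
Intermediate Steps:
b(t) = (1 + t)/(2*t) (b(t) = (1 + t)/((2*t)) = (1 + t)*(1/(2*t)) = (1 + t)/(2*t))
-1522*((b(1) + 19) + a(-3*(-4))) = -1522*(((1/2)*(1 + 1)/1 + 19) + (-1 - 3*(-4))) = -1522*(((1/2)*1*2 + 19) + (-1 + 12)) = -1522*((1 + 19) + 11) = -1522*(20 + 11) = -1522*31 = -47182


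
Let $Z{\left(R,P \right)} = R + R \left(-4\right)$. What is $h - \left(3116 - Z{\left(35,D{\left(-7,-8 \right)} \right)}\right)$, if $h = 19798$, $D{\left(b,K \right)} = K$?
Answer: $16577$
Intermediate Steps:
$Z{\left(R,P \right)} = - 3 R$ ($Z{\left(R,P \right)} = R - 4 R = - 3 R$)
$h - \left(3116 - Z{\left(35,D{\left(-7,-8 \right)} \right)}\right) = 19798 - \left(3116 - \left(-3\right) 35\right) = 19798 - \left(3116 - -105\right) = 19798 - \left(3116 + 105\right) = 19798 - 3221 = 16577$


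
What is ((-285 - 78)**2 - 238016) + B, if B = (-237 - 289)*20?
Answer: -116767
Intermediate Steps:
B = -10520 (B = -526*20 = -10520)
((-285 - 78)**2 - 238016) + B = ((-285 - 78)**2 - 238016) - 10520 = ((-363)**2 - 238016) - 10520 = (131769 - 238016) - 10520 = -106247 - 10520 = -116767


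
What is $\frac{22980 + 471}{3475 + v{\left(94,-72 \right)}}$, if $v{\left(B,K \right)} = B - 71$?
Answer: $\frac{7817}{1166} \approx 6.7041$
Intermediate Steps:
$v{\left(B,K \right)} = -71 + B$ ($v{\left(B,K \right)} = B - 71 = -71 + B$)
$\frac{22980 + 471}{3475 + v{\left(94,-72 \right)}} = \frac{22980 + 471}{3475 + \left(-71 + 94\right)} = \frac{23451}{3475 + 23} = \frac{23451}{3498} = 23451 \cdot \frac{1}{3498} = \frac{7817}{1166}$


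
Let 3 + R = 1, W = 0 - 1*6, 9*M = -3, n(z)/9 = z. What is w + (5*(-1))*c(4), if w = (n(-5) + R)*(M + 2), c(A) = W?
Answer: -145/3 ≈ -48.333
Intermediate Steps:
n(z) = 9*z
M = -⅓ (M = (⅑)*(-3) = -⅓ ≈ -0.33333)
W = -6 (W = 0 - 6 = -6)
c(A) = -6
R = -2 (R = -3 + 1 = -2)
w = -235/3 (w = (9*(-5) - 2)*(-⅓ + 2) = (-45 - 2)*(5/3) = -47*5/3 = -235/3 ≈ -78.333)
w + (5*(-1))*c(4) = -235/3 + (5*(-1))*(-6) = -235/3 - 5*(-6) = -235/3 + 30 = -145/3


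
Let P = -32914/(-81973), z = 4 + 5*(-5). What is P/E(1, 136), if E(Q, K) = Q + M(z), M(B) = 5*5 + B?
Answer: 32914/409865 ≈ 0.080305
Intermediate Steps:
z = -21 (z = 4 - 25 = -21)
M(B) = 25 + B
E(Q, K) = 4 + Q (E(Q, K) = Q + (25 - 21) = Q + 4 = 4 + Q)
P = 32914/81973 (P = -32914*(-1/81973) = 32914/81973 ≈ 0.40152)
P/E(1, 136) = 32914/(81973*(4 + 1)) = (32914/81973)/5 = (32914/81973)*(1/5) = 32914/409865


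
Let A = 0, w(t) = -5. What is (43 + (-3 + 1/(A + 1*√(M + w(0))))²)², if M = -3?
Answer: 171937/64 + 1245*I*√2/8 ≈ 2686.5 + 220.09*I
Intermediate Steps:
(43 + (-3 + 1/(A + 1*√(M + w(0))))²)² = (43 + (-3 + 1/(0 + 1*√(-3 - 5)))²)² = (43 + (-3 + 1/(0 + 1*√(-8)))²)² = (43 + (-3 + 1/(0 + 1*(2*I*√2)))²)² = (43 + (-3 + 1/(0 + 2*I*√2))²)² = (43 + (-3 + 1/(2*I*√2))²)² = (43 + (-3 - I*√2/4)²)²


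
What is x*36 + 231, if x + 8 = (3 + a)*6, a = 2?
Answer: 1023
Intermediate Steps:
x = 22 (x = -8 + (3 + 2)*6 = -8 + 5*6 = -8 + 30 = 22)
x*36 + 231 = 22*36 + 231 = 792 + 231 = 1023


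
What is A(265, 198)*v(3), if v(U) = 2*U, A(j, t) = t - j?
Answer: -402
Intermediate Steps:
A(265, 198)*v(3) = (198 - 1*265)*(2*3) = (198 - 265)*6 = -67*6 = -402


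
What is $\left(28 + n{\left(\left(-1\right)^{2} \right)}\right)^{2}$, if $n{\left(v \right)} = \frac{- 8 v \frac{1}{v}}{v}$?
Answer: $400$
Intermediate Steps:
$n{\left(v \right)} = - \frac{8}{v}$
$\left(28 + n{\left(\left(-1\right)^{2} \right)}\right)^{2} = \left(28 - \frac{8}{\left(-1\right)^{2}}\right)^{2} = \left(28 - \frac{8}{1}\right)^{2} = \left(28 - 8\right)^{2} = 20^{2} = 400$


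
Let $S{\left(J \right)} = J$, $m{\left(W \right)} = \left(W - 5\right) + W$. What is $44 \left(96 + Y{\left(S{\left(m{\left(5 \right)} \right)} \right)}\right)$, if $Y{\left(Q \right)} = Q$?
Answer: $4444$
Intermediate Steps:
$m{\left(W \right)} = -5 + 2 W$ ($m{\left(W \right)} = \left(-5 + W\right) + W = -5 + 2 W$)
$44 \left(96 + Y{\left(S{\left(m{\left(5 \right)} \right)} \right)}\right) = 44 \left(96 + \left(-5 + 2 \cdot 5\right)\right) = 44 \left(96 + \left(-5 + 10\right)\right) = 44 \left(96 + 5\right) = 44 \cdot 101 = 4444$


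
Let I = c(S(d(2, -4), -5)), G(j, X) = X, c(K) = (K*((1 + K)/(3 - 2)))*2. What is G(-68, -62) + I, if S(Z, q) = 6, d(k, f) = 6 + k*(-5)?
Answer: 22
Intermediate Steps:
d(k, f) = 6 - 5*k
c(K) = 2*K*(1 + K) (c(K) = (K*((1 + K)/1))*2 = (K*((1 + K)*1))*2 = (K*(1 + K))*2 = 2*K*(1 + K))
I = 84 (I = 2*6*(1 + 6) = 2*6*7 = 84)
G(-68, -62) + I = -62 + 84 = 22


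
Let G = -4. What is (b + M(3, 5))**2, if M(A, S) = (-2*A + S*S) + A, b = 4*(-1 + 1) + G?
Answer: 324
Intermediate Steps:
b = -4 (b = 4*(-1 + 1) - 4 = 4*0 - 4 = 0 - 4 = -4)
M(A, S) = S**2 - A (M(A, S) = (-2*A + S**2) + A = (S**2 - 2*A) + A = S**2 - A)
(b + M(3, 5))**2 = (-4 + (5**2 - 1*3))**2 = (-4 + (25 - 3))**2 = (-4 + 22)**2 = 18**2 = 324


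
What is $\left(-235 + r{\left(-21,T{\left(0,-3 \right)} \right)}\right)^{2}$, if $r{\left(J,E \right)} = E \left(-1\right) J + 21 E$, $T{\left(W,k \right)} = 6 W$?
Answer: $55225$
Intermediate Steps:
$r{\left(J,E \right)} = 21 E - E J$ ($r{\left(J,E \right)} = - E J + 21 E = 21 E - E J$)
$\left(-235 + r{\left(-21,T{\left(0,-3 \right)} \right)}\right)^{2} = \left(-235 + 6 \cdot 0 \left(21 - -21\right)\right)^{2} = \left(-235 + 0 \left(21 + 21\right)\right)^{2} = \left(-235 + 0 \cdot 42\right)^{2} = \left(-235 + 0\right)^{2} = \left(-235\right)^{2} = 55225$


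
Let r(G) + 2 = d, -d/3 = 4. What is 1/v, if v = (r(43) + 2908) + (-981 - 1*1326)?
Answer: 1/587 ≈ 0.0017036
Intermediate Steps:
d = -12 (d = -3*4 = -12)
r(G) = -14 (r(G) = -2 - 12 = -14)
v = 587 (v = (-14 + 2908) + (-981 - 1*1326) = 2894 + (-981 - 1326) = 2894 - 2307 = 587)
1/v = 1/587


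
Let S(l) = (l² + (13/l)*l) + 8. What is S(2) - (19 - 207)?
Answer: 213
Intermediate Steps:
S(l) = 21 + l² (S(l) = (l² + 13) + 8 = (13 + l²) + 8 = 21 + l²)
S(2) - (19 - 207) = (21 + 2²) - (19 - 207) = (21 + 4) - 1*(-188) = 25 + 188 = 213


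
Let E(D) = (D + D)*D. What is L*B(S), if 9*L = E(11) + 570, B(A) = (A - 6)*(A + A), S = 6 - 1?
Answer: -8120/9 ≈ -902.22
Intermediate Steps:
E(D) = 2*D**2 (E(D) = (2*D)*D = 2*D**2)
S = 5
B(A) = 2*A*(-6 + A) (B(A) = (-6 + A)*(2*A) = 2*A*(-6 + A))
L = 812/9 (L = (2*11**2 + 570)/9 = (2*121 + 570)/9 = (242 + 570)/9 = (1/9)*812 = 812/9 ≈ 90.222)
L*B(S) = 812*(2*5*(-6 + 5))/9 = 812*(2*5*(-1))/9 = (812/9)*(-10) = -8120/9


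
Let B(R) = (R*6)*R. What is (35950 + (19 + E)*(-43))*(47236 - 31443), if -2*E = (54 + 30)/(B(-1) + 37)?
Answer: 555518775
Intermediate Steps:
B(R) = 6*R² (B(R) = (6*R)*R = 6*R²)
E = -42/43 (E = -(54 + 30)/(2*(6*(-1)² + 37)) = -42/(6*1 + 37) = -42/(6 + 37) = -42/43 ≈ -0.97674)
(35950 + (19 + E)*(-43))*(47236 - 31443) = (35950 + (19 - 42/43)*(-43))*(47236 - 31443) = (35950 + (775/43)*(-43))*15793 = (35950 - 775)*15793 = 35175*15793 = 555518775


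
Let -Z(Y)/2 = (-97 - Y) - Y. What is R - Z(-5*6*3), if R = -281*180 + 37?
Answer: -50377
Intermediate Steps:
Z(Y) = 194 + 4*Y (Z(Y) = -2*((-97 - Y) - Y) = -2*(-97 - 2*Y) = 194 + 4*Y)
R = -50543 (R = -50580 + 37 = -50543)
R - Z(-5*6*3) = -50543 - (194 + 4*(-5*6*3)) = -50543 - (194 + 4*(-30*3)) = -50543 - (194 + 4*(-90)) = -50543 - (194 - 360) = -50543 - 1*(-166) = -50543 + 166 = -50377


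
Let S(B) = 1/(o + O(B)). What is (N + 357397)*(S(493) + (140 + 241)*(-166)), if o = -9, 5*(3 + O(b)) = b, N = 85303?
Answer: -12123566605100/433 ≈ -2.7999e+10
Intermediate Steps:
O(b) = -3 + b/5
S(B) = 1/(-12 + B/5) (S(B) = 1/(-9 + (-3 + B/5)) = 1/(-12 + B/5))
(N + 357397)*(S(493) + (140 + 241)*(-166)) = (85303 + 357397)*(5/(-60 + 493) + (140 + 241)*(-166)) = 442700*(5/433 + 381*(-166)) = 442700*(5*(1/433) - 63246) = 442700*(5/433 - 63246) = 442700*(-27385513/433) = -12123566605100/433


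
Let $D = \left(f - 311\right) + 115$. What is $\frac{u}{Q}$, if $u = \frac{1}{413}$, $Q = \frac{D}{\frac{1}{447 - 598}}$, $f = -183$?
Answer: $\frac{1}{23635577} \approx 4.2309 \cdot 10^{-8}$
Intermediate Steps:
$D = -379$ ($D = \left(-183 - 311\right) + 115 = -494 + 115 = -379$)
$Q = 57229$ ($Q = - \frac{379}{\frac{1}{447 - 598}} = - \frac{379}{\frac{1}{-151}} = - \frac{379}{- \frac{1}{151}} = \left(-379\right) \left(-151\right) = 57229$)
$u = \frac{1}{413} \approx 0.0024213$
$\frac{u}{Q} = \frac{1}{413 \cdot 57229} = \frac{1}{413} \cdot \frac{1}{57229} = \frac{1}{23635577}$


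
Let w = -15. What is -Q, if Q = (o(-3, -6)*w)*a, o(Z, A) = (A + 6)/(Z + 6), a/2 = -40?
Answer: 0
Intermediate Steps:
a = -80 (a = 2*(-40) = -80)
o(Z, A) = (6 + A)/(6 + Z)
Q = 0 (Q = (((6 - 6)/(6 - 3))*(-15))*(-80) = ((0/3)*(-15))*(-80) = (((1/3)*0)*(-15))*(-80) = (0*(-15))*(-80) = 0*(-80) = 0)
-Q = -1*0 = 0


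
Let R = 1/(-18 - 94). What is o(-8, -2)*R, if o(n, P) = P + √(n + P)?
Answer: 1/56 - I*√10/112 ≈ 0.017857 - 0.028235*I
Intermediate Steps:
R = -1/112 (R = 1/(-112) = -1/112 ≈ -0.0089286)
o(n, P) = P + √(P + n)
o(-8, -2)*R = (-2 + √(-2 - 8))*(-1/112) = (-2 + √(-10))*(-1/112) = (-2 + I*√10)*(-1/112) = 1/56 - I*√10/112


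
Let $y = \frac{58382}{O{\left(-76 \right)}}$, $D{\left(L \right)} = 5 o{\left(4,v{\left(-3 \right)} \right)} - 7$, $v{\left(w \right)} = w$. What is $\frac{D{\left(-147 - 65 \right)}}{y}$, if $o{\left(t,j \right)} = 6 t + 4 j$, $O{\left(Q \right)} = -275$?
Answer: $- \frac{14575}{58382} \approx -0.24965$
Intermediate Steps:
$o{\left(t,j \right)} = 4 j + 6 t$
$D{\left(L \right)} = 53$ ($D{\left(L \right)} = 5 \left(4 \left(-3\right) + 6 \cdot 4\right) - 7 = 5 \left(-12 + 24\right) - 7 = 5 \cdot 12 - 7 = 60 - 7 = 53$)
$y = - \frac{58382}{275}$ ($y = \frac{58382}{-275} = 58382 \left(- \frac{1}{275}\right) = - \frac{58382}{275} \approx -212.3$)
$\frac{D{\left(-147 - 65 \right)}}{y} = \frac{53}{- \frac{58382}{275}} = 53 \left(- \frac{275}{58382}\right) = - \frac{14575}{58382}$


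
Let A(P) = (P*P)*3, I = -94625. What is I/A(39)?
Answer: -94625/4563 ≈ -20.737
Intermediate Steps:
A(P) = 3*P**2 (A(P) = P**2*3 = 3*P**2)
I/A(39) = -94625/(3*39**2) = -94625/(3*1521) = -94625/4563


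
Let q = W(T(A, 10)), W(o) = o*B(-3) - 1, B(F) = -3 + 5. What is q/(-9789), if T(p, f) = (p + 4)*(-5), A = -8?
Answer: -1/251 ≈ -0.0039841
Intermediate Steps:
B(F) = 2
T(p, f) = -20 - 5*p (T(p, f) = (4 + p)*(-5) = -20 - 5*p)
W(o) = -1 + 2*o (W(o) = o*2 - 1 = 2*o - 1 = -1 + 2*o)
q = 39 (q = -1 + 2*(-20 - 5*(-8)) = -1 + 2*(-20 + 40) = -1 + 2*20 = -1 + 40 = 39)
q/(-9789) = 39/(-9789) = 39*(-1/9789) = -1/251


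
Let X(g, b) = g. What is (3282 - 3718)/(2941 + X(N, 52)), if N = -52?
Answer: -436/2889 ≈ -0.15092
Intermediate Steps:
(3282 - 3718)/(2941 + X(N, 52)) = (3282 - 3718)/(2941 - 52) = -436/2889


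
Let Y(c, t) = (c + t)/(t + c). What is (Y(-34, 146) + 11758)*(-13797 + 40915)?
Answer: 318880562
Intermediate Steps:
Y(c, t) = 1 (Y(c, t) = (c + t)/(c + t) = 1)
(Y(-34, 146) + 11758)*(-13797 + 40915) = (1 + 11758)*(-13797 + 40915) = 11759*27118 = 318880562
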